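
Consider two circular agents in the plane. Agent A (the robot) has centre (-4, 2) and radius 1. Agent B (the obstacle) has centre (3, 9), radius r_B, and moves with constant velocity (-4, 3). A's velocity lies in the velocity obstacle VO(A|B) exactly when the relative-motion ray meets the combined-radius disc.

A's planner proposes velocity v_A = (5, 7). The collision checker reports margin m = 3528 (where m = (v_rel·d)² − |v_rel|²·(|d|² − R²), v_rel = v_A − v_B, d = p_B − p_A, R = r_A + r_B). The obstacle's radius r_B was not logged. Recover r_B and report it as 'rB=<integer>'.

m = 3528
d = (7, 7);  v_rel = (9, 4),  |v_rel|² = 97
v_rel×d = (9)·(7) − (4)·(7) = 35
since m = R²·97 − 35²:  R² = (1225 + 3528) / 97 = 49
R = √49 = 7  ⇒  r_B = 7 − 1 = 6

rB=6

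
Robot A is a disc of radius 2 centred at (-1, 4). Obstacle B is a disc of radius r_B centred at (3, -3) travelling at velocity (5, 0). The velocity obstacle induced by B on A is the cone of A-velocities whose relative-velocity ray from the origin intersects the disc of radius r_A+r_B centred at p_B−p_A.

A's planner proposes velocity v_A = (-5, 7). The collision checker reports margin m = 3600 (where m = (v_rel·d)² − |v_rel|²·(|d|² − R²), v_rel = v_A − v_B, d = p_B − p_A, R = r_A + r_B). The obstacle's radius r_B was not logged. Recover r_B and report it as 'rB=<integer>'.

m = 3600
d = (4, -7);  v_rel = (-10, 7),  |v_rel|² = 149
v_rel×d = (-10)·(-7) − (7)·(4) = 42
since m = R²·149 − 42²:  R² = (1764 + 3600) / 149 = 36
R = √36 = 6  ⇒  r_B = 6 − 2 = 4

rB=4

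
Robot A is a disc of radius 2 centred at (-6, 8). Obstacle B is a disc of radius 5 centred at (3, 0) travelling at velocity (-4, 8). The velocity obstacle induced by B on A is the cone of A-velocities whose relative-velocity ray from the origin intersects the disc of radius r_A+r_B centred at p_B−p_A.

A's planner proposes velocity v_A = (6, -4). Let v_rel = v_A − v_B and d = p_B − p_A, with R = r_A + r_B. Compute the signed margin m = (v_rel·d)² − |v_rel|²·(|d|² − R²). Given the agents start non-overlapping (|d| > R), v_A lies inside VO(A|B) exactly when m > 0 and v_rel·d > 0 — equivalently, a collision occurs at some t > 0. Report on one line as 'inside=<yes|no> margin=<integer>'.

d = (9, -8),  |d|² = 145;  R = 2+5 = 7,  c = 145−7² = 96
v_rel = (10, -12),  |v_rel|² = 244;  v_rel·d = (10)·(9) + (-12)·(-8) = 186
244·t² − 372·t + 96 = 0  ⇒  m = 186² − 244·96 = 11172
m = 11172 > 0,  v_rel·d = 186 > 0  ⇒  inside

inside=yes margin=11172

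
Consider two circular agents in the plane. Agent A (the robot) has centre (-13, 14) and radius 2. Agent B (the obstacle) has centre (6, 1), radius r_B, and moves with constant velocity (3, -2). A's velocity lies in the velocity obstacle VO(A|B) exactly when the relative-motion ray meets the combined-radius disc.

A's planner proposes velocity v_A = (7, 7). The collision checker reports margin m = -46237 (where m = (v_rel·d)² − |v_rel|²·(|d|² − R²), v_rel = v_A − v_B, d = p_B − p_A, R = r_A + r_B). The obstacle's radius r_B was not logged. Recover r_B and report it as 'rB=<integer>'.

m = -46237
d = (19, -13);  v_rel = (4, 9),  |v_rel|² = 97
v_rel×d = (4)·(-13) − (9)·(19) = -223
since m = R²·97 − (-223)²:  R² = (49729 + -46237) / 97 = 36
R = √36 = 6  ⇒  r_B = 6 − 2 = 4

rB=4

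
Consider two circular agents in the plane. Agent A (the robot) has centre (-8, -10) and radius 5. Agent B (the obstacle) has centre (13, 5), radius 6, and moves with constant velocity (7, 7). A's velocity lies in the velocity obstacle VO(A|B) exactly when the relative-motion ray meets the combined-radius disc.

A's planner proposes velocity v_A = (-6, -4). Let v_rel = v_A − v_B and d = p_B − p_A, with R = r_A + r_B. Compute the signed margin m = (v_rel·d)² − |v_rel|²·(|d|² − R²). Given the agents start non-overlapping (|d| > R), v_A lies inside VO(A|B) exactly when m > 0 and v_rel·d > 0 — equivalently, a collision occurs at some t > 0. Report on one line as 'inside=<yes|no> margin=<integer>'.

d = (21, 15),  |d|² = 666;  R = 5+6 = 11,  c = 666−11² = 545
v_rel = (-13, -11),  |v_rel|² = 290;  v_rel·d = (-13)·(21) + (-11)·(15) = -438
290·t² + 876·t + 545 = 0  ⇒  m = (-438)² − 290·545 = 33794
m = 33794 > 0,  v_rel·d = -438 < 0  ⇒  outside

inside=no margin=33794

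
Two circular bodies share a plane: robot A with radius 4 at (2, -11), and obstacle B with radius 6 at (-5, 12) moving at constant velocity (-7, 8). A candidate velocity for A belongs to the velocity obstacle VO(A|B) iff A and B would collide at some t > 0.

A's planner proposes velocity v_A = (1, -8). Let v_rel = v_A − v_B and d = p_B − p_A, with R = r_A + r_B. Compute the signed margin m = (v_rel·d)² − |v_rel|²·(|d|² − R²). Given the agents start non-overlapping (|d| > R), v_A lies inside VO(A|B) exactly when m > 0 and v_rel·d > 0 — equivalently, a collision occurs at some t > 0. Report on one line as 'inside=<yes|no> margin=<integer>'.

d = (-7, 23),  |d|² = 578;  R = 4+6 = 10,  c = 578−10² = 478
v_rel = (8, -16),  |v_rel|² = 320;  v_rel·d = (8)·(-7) + (-16)·(23) = -424
320·t² + 848·t + 478 = 0  ⇒  m = (-424)² − 320·478 = 26816
m = 26816 > 0,  v_rel·d = -424 < 0  ⇒  outside

inside=no margin=26816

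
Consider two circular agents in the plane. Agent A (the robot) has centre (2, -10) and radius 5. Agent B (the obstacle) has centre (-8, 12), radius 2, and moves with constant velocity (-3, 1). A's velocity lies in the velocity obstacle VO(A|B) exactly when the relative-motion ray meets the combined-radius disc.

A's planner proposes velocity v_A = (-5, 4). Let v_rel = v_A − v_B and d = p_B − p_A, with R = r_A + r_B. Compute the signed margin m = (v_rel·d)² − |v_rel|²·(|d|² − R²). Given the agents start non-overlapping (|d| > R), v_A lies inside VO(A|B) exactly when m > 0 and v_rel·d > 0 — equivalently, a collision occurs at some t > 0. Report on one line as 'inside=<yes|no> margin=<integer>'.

d = (-10, 22),  |d|² = 584;  R = 5+2 = 7,  c = 584−7² = 535
v_rel = (-2, 3),  |v_rel|² = 13;  v_rel·d = (-2)·(-10) + (3)·(22) = 86
13·t² − 172·t + 535 = 0  ⇒  m = 86² − 13·535 = 441
m = 441 > 0,  v_rel·d = 86 > 0  ⇒  inside

inside=yes margin=441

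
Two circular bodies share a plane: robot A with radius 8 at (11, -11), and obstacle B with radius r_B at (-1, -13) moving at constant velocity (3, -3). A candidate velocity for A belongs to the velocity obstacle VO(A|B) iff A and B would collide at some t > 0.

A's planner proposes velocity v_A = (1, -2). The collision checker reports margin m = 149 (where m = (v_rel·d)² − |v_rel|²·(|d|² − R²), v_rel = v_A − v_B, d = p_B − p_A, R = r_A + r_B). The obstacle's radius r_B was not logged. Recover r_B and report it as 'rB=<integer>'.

m = 149
d = (-12, -2);  v_rel = (-2, 1),  |v_rel|² = 5
v_rel×d = (-2)·(-2) − (1)·(-12) = 16
since m = R²·5 − 16²:  R² = (256 + 149) / 5 = 81
R = √81 = 9  ⇒  r_B = 9 − 8 = 1

rB=1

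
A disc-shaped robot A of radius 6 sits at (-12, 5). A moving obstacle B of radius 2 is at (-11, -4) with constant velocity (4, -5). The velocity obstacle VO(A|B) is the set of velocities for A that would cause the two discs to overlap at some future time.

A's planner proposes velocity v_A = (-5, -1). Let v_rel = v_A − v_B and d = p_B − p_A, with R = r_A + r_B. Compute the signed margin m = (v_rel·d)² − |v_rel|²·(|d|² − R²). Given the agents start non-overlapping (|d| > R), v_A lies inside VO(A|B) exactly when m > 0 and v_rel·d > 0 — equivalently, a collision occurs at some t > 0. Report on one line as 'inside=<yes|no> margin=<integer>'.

d = (1, -9),  |d|² = 82;  R = 6+2 = 8,  c = 82−8² = 18
v_rel = (-9, 4),  |v_rel|² = 97;  v_rel·d = (-9)·(1) + (4)·(-9) = -45
97·t² + 90·t + 18 = 0  ⇒  m = (-45)² − 97·18 = 279
m = 279 > 0,  v_rel·d = -45 < 0  ⇒  outside

inside=no margin=279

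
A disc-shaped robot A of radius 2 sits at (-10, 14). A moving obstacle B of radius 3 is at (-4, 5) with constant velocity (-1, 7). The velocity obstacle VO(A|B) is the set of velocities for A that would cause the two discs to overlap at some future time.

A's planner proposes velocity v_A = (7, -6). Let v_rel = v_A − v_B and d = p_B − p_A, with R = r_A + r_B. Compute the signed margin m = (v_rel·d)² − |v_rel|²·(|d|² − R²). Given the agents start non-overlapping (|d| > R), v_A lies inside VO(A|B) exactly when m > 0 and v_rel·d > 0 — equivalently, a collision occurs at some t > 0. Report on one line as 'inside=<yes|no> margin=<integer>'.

d = (6, -9),  |d|² = 117;  R = 2+3 = 5,  c = 117−5² = 92
v_rel = (8, -13),  |v_rel|² = 233;  v_rel·d = (8)·(6) + (-13)·(-9) = 165
233·t² − 330·t + 92 = 0  ⇒  m = 165² − 233·92 = 5789
m = 5789 > 0,  v_rel·d = 165 > 0  ⇒  inside

inside=yes margin=5789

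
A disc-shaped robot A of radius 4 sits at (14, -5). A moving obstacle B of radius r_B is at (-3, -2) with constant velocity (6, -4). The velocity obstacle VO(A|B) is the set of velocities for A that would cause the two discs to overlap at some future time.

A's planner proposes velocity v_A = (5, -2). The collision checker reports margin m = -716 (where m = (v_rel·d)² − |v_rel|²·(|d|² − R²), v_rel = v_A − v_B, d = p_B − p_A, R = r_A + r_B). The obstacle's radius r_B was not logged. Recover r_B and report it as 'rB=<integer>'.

m = -716
d = (-17, 3);  v_rel = (-1, 2),  |v_rel|² = 5
v_rel×d = (-1)·(3) − (2)·(-17) = 31
since m = R²·5 − 31²:  R² = (961 + -716) / 5 = 49
R = √49 = 7  ⇒  r_B = 7 − 4 = 3

rB=3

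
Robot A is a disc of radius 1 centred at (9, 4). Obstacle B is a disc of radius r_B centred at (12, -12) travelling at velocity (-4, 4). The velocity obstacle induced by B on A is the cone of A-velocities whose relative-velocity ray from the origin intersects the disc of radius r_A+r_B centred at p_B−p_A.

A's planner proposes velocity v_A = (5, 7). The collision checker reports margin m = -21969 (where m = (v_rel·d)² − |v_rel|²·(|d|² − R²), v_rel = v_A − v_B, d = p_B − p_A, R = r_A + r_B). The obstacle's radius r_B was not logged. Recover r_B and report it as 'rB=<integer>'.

m = -21969
d = (3, -16);  v_rel = (9, 3),  |v_rel|² = 90
v_rel×d = (9)·(-16) − (3)·(3) = -153
since m = R²·90 − (-153)²:  R² = (23409 + -21969) / 90 = 16
R = √16 = 4  ⇒  r_B = 4 − 1 = 3

rB=3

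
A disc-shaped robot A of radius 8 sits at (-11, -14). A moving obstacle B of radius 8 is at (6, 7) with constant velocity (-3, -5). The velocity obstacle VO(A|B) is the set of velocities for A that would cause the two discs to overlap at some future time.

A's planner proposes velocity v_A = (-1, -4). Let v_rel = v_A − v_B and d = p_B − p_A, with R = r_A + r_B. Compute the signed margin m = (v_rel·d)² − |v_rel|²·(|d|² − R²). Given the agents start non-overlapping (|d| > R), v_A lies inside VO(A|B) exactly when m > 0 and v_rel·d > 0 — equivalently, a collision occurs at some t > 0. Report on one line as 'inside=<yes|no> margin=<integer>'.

d = (17, 21),  |d|² = 730;  R = 8+8 = 16,  c = 730−16² = 474
v_rel = (2, 1),  |v_rel|² = 5;  v_rel·d = (2)·(17) + (1)·(21) = 55
5·t² − 110·t + 474 = 0  ⇒  m = 55² − 5·474 = 655
m = 655 > 0,  v_rel·d = 55 > 0  ⇒  inside

inside=yes margin=655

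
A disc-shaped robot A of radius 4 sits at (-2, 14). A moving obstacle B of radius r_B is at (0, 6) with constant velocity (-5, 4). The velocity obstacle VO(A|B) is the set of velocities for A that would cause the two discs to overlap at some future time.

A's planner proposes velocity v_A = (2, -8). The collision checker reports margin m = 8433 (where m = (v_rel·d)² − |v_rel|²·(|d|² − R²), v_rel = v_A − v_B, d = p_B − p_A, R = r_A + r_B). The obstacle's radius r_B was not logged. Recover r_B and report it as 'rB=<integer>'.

m = 8433
d = (2, -8);  v_rel = (7, -12),  |v_rel|² = 193
v_rel×d = (7)·(-8) − (-12)·(2) = -32
since m = R²·193 − (-32)²:  R² = (1024 + 8433) / 193 = 49
R = √49 = 7  ⇒  r_B = 7 − 4 = 3

rB=3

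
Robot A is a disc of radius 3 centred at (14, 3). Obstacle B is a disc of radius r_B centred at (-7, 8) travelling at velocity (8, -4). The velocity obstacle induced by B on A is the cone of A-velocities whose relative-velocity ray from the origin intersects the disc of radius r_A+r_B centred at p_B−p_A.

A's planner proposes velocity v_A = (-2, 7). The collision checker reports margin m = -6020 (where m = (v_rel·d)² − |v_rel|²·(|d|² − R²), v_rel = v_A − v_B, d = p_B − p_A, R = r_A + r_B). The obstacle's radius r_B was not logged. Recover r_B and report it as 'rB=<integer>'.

m = -6020
d = (-21, 5);  v_rel = (-10, 11),  |v_rel|² = 221
v_rel×d = (-10)·(5) − (11)·(-21) = 181
since m = R²·221 − 181²:  R² = (32761 + -6020) / 221 = 121
R = √121 = 11  ⇒  r_B = 11 − 3 = 8

rB=8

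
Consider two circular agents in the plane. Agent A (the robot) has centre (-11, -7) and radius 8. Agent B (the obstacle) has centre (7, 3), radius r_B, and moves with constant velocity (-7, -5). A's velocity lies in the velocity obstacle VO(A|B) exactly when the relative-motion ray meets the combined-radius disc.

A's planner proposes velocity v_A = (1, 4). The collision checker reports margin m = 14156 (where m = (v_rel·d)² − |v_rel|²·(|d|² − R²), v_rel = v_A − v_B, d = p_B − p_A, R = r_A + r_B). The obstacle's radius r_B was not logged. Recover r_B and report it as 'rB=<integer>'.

m = 14156
d = (18, 10);  v_rel = (8, 9),  |v_rel|² = 145
v_rel×d = (8)·(10) − (9)·(18) = -82
since m = R²·145 − (-82)²:  R² = (6724 + 14156) / 145 = 144
R = √144 = 12  ⇒  r_B = 12 − 8 = 4

rB=4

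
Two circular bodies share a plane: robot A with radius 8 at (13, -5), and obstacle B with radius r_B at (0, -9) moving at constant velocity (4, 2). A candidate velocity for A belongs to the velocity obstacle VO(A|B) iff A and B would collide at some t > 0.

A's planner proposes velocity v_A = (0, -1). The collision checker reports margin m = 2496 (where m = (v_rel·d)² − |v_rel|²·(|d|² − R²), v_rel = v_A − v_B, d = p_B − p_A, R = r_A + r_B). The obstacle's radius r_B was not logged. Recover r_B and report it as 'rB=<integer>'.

m = 2496
d = (-13, -4);  v_rel = (-4, -3),  |v_rel|² = 25
v_rel×d = (-4)·(-4) − (-3)·(-13) = -23
since m = R²·25 − (-23)²:  R² = (529 + 2496) / 25 = 121
R = √121 = 11  ⇒  r_B = 11 − 8 = 3

rB=3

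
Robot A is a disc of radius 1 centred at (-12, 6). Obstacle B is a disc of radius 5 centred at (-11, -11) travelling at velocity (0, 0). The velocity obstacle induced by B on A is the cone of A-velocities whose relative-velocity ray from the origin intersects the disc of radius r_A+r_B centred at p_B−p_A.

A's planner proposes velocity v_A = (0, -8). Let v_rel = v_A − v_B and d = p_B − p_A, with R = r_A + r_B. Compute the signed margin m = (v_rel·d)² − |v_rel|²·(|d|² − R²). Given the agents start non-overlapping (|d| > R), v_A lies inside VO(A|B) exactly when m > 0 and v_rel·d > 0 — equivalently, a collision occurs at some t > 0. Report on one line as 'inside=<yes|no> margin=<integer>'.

d = (1, -17),  |d|² = 290;  R = 1+5 = 6,  c = 290−6² = 254
v_rel = (0, -8),  |v_rel|² = 64;  v_rel·d = (0)·(1) + (-8)·(-17) = 136
64·t² − 272·t + 254 = 0  ⇒  m = 136² − 64·254 = 2240
m = 2240 > 0,  v_rel·d = 136 > 0  ⇒  inside

inside=yes margin=2240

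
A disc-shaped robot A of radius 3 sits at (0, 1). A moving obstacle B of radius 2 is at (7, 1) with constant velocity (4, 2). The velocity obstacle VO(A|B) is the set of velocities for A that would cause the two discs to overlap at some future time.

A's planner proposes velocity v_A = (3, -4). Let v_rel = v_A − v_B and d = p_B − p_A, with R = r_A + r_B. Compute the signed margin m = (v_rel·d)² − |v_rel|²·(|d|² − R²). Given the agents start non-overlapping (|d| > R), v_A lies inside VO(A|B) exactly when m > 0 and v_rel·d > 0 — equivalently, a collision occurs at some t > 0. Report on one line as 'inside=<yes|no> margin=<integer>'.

d = (7, 0),  |d|² = 49;  R = 3+2 = 5,  c = 49−5² = 24
v_rel = (-1, -6),  |v_rel|² = 37;  v_rel·d = (-1)·(7) + (-6)·(0) = -7
37·t² + 14·t + 24 = 0  ⇒  m = (-7)² − 37·24 = -839
m = -839 < 0,  v_rel·d = -7 < 0  ⇒  outside

inside=no margin=-839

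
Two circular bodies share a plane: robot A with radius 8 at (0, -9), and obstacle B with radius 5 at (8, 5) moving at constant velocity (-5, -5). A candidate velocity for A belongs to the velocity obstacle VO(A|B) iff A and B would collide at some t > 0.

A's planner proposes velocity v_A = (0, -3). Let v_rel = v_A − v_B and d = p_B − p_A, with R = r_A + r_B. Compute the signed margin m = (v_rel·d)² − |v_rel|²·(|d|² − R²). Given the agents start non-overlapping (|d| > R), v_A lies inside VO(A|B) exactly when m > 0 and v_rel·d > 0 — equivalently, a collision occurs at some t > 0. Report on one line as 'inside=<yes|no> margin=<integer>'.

d = (8, 14),  |d|² = 260;  R = 8+5 = 13,  c = 260−13² = 91
v_rel = (5, 2),  |v_rel|² = 29;  v_rel·d = (5)·(8) + (2)·(14) = 68
29·t² − 136·t + 91 = 0  ⇒  m = 68² − 29·91 = 1985
m = 1985 > 0,  v_rel·d = 68 > 0  ⇒  inside

inside=yes margin=1985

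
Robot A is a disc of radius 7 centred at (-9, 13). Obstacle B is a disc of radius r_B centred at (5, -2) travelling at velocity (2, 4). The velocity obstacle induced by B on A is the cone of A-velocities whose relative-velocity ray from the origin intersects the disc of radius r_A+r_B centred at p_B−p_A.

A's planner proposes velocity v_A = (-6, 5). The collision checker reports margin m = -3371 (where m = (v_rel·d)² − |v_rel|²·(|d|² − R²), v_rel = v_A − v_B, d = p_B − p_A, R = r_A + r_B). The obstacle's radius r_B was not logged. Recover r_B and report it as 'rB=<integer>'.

m = -3371
d = (14, -15);  v_rel = (-8, 1),  |v_rel|² = 65
v_rel×d = (-8)·(-15) − (1)·(14) = 106
since m = R²·65 − 106²:  R² = (11236 + -3371) / 65 = 121
R = √121 = 11  ⇒  r_B = 11 − 7 = 4

rB=4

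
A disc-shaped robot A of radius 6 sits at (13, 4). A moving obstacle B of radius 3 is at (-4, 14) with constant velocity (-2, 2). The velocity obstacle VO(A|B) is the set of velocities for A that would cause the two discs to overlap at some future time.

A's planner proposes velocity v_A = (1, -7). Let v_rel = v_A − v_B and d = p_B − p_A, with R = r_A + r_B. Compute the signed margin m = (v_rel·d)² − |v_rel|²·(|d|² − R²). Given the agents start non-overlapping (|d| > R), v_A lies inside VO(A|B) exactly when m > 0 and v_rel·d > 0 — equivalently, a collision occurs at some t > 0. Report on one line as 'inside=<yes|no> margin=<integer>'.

d = (-17, 10),  |d|² = 389;  R = 6+3 = 9,  c = 389−9² = 308
v_rel = (3, -9),  |v_rel|² = 90;  v_rel·d = (3)·(-17) + (-9)·(10) = -141
90·t² + 282·t + 308 = 0  ⇒  m = (-141)² − 90·308 = -7839
m = -7839 < 0,  v_rel·d = -141 < 0  ⇒  outside

inside=no margin=-7839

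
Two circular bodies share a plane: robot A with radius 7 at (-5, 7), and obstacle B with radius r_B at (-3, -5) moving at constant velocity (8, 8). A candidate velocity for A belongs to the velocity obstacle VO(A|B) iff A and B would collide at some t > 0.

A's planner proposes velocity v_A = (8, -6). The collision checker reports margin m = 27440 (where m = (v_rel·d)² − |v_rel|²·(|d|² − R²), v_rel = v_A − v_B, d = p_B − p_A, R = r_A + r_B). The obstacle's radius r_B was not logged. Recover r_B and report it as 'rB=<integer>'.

m = 27440
d = (2, -12);  v_rel = (0, -14),  |v_rel|² = 196
v_rel×d = (0)·(-12) − (-14)·(2) = 28
since m = R²·196 − 28²:  R² = (784 + 27440) / 196 = 144
R = √144 = 12  ⇒  r_B = 12 − 7 = 5

rB=5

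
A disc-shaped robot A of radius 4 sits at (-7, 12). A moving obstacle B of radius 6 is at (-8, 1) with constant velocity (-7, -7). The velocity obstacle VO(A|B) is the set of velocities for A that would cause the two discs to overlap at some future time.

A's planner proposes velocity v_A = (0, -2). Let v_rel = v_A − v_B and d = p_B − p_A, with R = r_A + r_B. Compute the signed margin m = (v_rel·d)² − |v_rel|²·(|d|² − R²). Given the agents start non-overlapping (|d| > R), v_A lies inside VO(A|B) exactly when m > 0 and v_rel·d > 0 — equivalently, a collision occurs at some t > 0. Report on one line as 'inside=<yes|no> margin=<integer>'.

d = (-1, -11),  |d|² = 122;  R = 4+6 = 10,  c = 122−10² = 22
v_rel = (7, 5),  |v_rel|² = 74;  v_rel·d = (7)·(-1) + (5)·(-11) = -62
74·t² + 124·t + 22 = 0  ⇒  m = (-62)² − 74·22 = 2216
m = 2216 > 0,  v_rel·d = -62 < 0  ⇒  outside

inside=no margin=2216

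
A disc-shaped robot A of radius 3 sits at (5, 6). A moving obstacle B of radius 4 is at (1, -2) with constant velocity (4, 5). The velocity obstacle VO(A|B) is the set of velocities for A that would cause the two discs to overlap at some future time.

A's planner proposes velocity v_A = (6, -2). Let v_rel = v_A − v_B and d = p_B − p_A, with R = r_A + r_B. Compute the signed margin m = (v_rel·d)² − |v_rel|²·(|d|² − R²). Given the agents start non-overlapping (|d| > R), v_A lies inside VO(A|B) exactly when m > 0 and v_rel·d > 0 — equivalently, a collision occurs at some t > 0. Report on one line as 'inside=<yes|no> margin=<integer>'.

d = (-4, -8),  |d|² = 80;  R = 3+4 = 7,  c = 80−7² = 31
v_rel = (2, -7),  |v_rel|² = 53;  v_rel·d = (2)·(-4) + (-7)·(-8) = 48
53·t² − 96·t + 31 = 0  ⇒  m = 48² − 53·31 = 661
m = 661 > 0,  v_rel·d = 48 > 0  ⇒  inside

inside=yes margin=661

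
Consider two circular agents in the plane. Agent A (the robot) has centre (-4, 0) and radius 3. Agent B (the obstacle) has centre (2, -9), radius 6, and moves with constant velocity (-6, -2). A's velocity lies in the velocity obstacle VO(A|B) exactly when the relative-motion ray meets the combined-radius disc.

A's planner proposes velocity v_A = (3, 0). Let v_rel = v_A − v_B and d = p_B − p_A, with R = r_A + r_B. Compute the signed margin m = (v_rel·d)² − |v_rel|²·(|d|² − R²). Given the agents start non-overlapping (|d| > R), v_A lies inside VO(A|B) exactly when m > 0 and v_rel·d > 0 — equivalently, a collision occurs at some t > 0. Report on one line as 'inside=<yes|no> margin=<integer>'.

d = (6, -9),  |d|² = 117;  R = 3+6 = 9,  c = 117−9² = 36
v_rel = (9, 2),  |v_rel|² = 85;  v_rel·d = (9)·(6) + (2)·(-9) = 36
85·t² − 72·t + 36 = 0  ⇒  m = 36² − 85·36 = -1764
m = -1764 < 0,  v_rel·d = 36 > 0  ⇒  outside

inside=no margin=-1764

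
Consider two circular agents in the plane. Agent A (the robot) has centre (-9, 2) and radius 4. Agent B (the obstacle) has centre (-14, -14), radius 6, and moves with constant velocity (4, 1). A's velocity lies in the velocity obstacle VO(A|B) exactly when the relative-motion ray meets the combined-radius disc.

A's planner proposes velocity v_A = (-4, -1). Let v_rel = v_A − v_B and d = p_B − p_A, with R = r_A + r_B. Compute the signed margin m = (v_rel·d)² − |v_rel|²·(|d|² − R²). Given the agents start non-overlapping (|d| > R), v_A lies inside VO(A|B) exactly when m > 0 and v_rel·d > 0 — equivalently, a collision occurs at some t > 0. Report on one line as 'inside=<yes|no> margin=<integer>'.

d = (-5, -16),  |d|² = 281;  R = 4+6 = 10,  c = 281−10² = 181
v_rel = (-8, -2),  |v_rel|² = 68;  v_rel·d = (-8)·(-5) + (-2)·(-16) = 72
68·t² − 144·t + 181 = 0  ⇒  m = 72² − 68·181 = -7124
m = -7124 < 0,  v_rel·d = 72 > 0  ⇒  outside

inside=no margin=-7124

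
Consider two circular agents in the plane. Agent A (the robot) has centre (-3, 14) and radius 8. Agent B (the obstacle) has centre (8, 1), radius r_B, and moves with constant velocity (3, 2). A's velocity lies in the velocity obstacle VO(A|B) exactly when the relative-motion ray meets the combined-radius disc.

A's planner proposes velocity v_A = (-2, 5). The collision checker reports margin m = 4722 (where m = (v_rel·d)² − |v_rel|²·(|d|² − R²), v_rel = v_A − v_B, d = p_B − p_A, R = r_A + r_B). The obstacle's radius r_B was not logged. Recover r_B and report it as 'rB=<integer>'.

m = 4722
d = (11, -13);  v_rel = (-5, 3),  |v_rel|² = 34
v_rel×d = (-5)·(-13) − (3)·(11) = 32
since m = R²·34 − 32²:  R² = (1024 + 4722) / 34 = 169
R = √169 = 13  ⇒  r_B = 13 − 8 = 5

rB=5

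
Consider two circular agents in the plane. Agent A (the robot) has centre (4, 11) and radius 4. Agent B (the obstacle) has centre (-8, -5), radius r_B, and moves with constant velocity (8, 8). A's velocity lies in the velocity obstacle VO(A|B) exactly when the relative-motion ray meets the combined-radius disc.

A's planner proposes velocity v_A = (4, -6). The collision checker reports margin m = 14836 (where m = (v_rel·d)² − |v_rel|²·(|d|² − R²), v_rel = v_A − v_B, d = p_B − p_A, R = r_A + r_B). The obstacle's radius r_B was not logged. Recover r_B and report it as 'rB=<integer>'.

m = 14836
d = (-12, -16);  v_rel = (-4, -14),  |v_rel|² = 212
v_rel×d = (-4)·(-16) − (-14)·(-12) = -104
since m = R²·212 − (-104)²:  R² = (10816 + 14836) / 212 = 121
R = √121 = 11  ⇒  r_B = 11 − 4 = 7

rB=7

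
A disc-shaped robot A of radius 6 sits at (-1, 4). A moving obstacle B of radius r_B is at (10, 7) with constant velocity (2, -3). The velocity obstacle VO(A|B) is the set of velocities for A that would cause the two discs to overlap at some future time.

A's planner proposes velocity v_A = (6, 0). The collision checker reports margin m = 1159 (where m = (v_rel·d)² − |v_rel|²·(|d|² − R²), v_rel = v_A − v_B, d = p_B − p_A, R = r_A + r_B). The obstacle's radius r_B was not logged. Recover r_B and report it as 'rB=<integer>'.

m = 1159
d = (11, 3);  v_rel = (4, 3),  |v_rel|² = 25
v_rel×d = (4)·(3) − (3)·(11) = -21
since m = R²·25 − (-21)²:  R² = (441 + 1159) / 25 = 64
R = √64 = 8  ⇒  r_B = 8 − 6 = 2

rB=2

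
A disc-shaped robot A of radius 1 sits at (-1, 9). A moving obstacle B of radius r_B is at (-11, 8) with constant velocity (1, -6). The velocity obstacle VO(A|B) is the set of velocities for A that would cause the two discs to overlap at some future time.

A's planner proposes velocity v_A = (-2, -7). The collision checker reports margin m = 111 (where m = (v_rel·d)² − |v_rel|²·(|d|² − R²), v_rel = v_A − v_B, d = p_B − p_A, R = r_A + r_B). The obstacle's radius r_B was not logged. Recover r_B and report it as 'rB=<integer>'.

m = 111
d = (-10, -1);  v_rel = (-3, -1),  |v_rel|² = 10
v_rel×d = (-3)·(-1) − (-1)·(-10) = -7
since m = R²·10 − (-7)²:  R² = (49 + 111) / 10 = 16
R = √16 = 4  ⇒  r_B = 4 − 1 = 3

rB=3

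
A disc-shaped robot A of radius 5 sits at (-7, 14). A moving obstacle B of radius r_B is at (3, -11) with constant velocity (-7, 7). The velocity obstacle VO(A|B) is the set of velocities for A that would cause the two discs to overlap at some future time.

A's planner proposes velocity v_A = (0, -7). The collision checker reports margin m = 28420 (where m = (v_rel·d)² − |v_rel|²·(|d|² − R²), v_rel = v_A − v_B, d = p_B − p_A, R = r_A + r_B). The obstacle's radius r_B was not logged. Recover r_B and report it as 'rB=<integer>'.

m = 28420
d = (10, -25);  v_rel = (7, -14),  |v_rel|² = 245
v_rel×d = (7)·(-25) − (-14)·(10) = -35
since m = R²·245 − (-35)²:  R² = (1225 + 28420) / 245 = 121
R = √121 = 11  ⇒  r_B = 11 − 5 = 6

rB=6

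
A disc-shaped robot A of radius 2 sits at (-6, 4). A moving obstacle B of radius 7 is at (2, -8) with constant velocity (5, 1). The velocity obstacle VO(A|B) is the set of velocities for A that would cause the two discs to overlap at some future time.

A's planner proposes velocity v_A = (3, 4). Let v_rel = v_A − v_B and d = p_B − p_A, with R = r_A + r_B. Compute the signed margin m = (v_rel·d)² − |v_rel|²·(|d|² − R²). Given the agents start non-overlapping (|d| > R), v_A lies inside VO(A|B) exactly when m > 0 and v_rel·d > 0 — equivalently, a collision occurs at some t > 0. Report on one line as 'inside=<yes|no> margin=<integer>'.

d = (8, -12),  |d|² = 208;  R = 2+7 = 9,  c = 208−9² = 127
v_rel = (-2, 3),  |v_rel|² = 13;  v_rel·d = (-2)·(8) + (3)·(-12) = -52
13·t² + 104·t + 127 = 0  ⇒  m = (-52)² − 13·127 = 1053
m = 1053 > 0,  v_rel·d = -52 < 0  ⇒  outside

inside=no margin=1053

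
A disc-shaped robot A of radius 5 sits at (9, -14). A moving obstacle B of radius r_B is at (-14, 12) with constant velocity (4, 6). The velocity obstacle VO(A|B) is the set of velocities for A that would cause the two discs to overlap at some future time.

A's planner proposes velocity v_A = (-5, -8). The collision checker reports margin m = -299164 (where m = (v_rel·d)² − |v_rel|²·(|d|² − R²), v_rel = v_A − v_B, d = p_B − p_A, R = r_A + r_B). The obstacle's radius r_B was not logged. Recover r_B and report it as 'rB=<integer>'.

m = -299164
d = (-23, 26);  v_rel = (-9, -14),  |v_rel|² = 277
v_rel×d = (-9)·(26) − (-14)·(-23) = -556
since m = R²·277 − (-556)²:  R² = (309136 + -299164) / 277 = 36
R = √36 = 6  ⇒  r_B = 6 − 5 = 1

rB=1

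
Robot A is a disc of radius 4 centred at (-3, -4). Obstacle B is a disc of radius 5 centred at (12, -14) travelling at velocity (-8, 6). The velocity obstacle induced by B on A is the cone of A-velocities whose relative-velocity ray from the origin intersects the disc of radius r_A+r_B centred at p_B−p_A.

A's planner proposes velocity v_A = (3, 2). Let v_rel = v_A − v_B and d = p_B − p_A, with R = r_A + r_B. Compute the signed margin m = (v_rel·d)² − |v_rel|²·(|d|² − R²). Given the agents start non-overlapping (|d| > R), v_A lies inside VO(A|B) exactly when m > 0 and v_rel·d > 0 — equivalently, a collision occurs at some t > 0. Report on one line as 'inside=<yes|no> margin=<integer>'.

d = (15, -10),  |d|² = 325;  R = 4+5 = 9,  c = 325−9² = 244
v_rel = (11, -4),  |v_rel|² = 137;  v_rel·d = (11)·(15) + (-4)·(-10) = 205
137·t² − 410·t + 244 = 0  ⇒  m = 205² − 137·244 = 8597
m = 8597 > 0,  v_rel·d = 205 > 0  ⇒  inside

inside=yes margin=8597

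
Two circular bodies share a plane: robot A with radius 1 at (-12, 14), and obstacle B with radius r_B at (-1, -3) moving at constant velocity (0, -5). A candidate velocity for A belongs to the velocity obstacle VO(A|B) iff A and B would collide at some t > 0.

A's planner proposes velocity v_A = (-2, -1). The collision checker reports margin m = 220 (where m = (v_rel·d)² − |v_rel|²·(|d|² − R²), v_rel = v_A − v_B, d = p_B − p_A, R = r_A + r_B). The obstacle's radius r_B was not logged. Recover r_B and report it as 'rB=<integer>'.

m = 220
d = (11, -17);  v_rel = (-2, 4),  |v_rel|² = 20
v_rel×d = (-2)·(-17) − (4)·(11) = -10
since m = R²·20 − (-10)²:  R² = (100 + 220) / 20 = 16
R = √16 = 4  ⇒  r_B = 4 − 1 = 3

rB=3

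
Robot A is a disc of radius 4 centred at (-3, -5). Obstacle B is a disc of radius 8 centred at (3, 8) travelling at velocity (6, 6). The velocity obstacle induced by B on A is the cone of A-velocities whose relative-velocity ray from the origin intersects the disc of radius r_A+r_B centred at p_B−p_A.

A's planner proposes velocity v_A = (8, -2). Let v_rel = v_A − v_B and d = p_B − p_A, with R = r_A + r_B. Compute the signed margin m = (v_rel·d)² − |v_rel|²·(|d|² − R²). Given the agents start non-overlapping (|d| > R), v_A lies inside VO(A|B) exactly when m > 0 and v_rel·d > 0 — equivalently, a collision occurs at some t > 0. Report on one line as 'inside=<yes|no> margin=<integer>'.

d = (6, 13),  |d|² = 205;  R = 4+8 = 12,  c = 205−12² = 61
v_rel = (2, -8),  |v_rel|² = 68;  v_rel·d = (2)·(6) + (-8)·(13) = -92
68·t² + 184·t + 61 = 0  ⇒  m = (-92)² − 68·61 = 4316
m = 4316 > 0,  v_rel·d = -92 < 0  ⇒  outside

inside=no margin=4316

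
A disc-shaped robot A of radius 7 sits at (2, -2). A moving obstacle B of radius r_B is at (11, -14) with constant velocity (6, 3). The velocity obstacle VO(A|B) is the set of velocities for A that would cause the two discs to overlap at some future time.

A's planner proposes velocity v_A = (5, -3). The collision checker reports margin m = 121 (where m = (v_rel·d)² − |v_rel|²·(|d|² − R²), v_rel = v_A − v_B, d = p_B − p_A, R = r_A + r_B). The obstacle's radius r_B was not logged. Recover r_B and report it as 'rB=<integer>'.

m = 121
d = (9, -12);  v_rel = (-1, -6),  |v_rel|² = 37
v_rel×d = (-1)·(-12) − (-6)·(9) = 66
since m = R²·37 − 66²:  R² = (4356 + 121) / 37 = 121
R = √121 = 11  ⇒  r_B = 11 − 7 = 4

rB=4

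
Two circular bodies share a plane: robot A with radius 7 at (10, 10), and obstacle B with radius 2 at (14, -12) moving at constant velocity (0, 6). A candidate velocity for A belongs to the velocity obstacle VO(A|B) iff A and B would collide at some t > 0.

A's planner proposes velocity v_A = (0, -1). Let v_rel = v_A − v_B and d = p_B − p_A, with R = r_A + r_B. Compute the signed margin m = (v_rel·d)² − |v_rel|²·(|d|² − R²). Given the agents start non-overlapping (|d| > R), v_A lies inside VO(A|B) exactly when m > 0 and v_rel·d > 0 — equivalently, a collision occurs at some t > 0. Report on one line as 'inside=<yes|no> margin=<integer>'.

d = (4, -22),  |d|² = 500;  R = 7+2 = 9,  c = 500−9² = 419
v_rel = (0, -7),  |v_rel|² = 49;  v_rel·d = (0)·(4) + (-7)·(-22) = 154
49·t² − 308·t + 419 = 0  ⇒  m = 154² − 49·419 = 3185
m = 3185 > 0,  v_rel·d = 154 > 0  ⇒  inside

inside=yes margin=3185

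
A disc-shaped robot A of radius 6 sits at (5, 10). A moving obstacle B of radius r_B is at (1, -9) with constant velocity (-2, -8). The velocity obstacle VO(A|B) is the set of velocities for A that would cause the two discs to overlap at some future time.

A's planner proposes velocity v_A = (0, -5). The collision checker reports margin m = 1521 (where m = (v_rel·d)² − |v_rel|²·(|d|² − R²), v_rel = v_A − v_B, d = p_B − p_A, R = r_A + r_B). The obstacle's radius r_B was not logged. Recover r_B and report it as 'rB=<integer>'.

m = 1521
d = (-4, -19);  v_rel = (2, 3),  |v_rel|² = 13
v_rel×d = (2)·(-19) − (3)·(-4) = -26
since m = R²·13 − (-26)²:  R² = (676 + 1521) / 13 = 169
R = √169 = 13  ⇒  r_B = 13 − 6 = 7

rB=7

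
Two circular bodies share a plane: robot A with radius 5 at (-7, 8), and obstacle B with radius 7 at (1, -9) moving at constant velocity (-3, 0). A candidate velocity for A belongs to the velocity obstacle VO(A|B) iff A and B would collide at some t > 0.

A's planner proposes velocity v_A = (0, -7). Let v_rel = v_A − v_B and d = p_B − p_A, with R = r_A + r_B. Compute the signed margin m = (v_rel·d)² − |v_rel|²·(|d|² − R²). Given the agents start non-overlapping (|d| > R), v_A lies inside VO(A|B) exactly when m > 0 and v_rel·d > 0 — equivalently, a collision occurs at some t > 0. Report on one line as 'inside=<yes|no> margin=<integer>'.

d = (8, -17),  |d|² = 353;  R = 5+7 = 12,  c = 353−12² = 209
v_rel = (3, -7),  |v_rel|² = 58;  v_rel·d = (3)·(8) + (-7)·(-17) = 143
58·t² − 286·t + 209 = 0  ⇒  m = 143² − 58·209 = 8327
m = 8327 > 0,  v_rel·d = 143 > 0  ⇒  inside

inside=yes margin=8327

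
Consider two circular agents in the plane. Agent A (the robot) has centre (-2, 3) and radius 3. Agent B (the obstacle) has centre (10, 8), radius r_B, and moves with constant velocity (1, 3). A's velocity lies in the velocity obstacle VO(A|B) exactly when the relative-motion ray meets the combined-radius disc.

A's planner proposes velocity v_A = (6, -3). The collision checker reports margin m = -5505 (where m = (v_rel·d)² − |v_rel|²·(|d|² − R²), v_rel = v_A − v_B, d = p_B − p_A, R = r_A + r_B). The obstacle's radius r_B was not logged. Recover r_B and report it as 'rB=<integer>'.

m = -5505
d = (12, 5);  v_rel = (5, -6),  |v_rel|² = 61
v_rel×d = (5)·(5) − (-6)·(12) = 97
since m = R²·61 − 97²:  R² = (9409 + -5505) / 61 = 64
R = √64 = 8  ⇒  r_B = 8 − 3 = 5

rB=5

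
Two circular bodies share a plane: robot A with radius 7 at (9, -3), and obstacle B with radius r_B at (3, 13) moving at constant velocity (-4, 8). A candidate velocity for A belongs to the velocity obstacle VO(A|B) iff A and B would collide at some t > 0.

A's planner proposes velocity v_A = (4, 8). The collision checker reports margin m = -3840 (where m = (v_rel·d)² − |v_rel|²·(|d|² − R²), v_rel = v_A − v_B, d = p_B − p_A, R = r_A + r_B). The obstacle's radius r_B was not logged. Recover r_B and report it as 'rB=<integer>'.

m = -3840
d = (-6, 16);  v_rel = (8, 0),  |v_rel|² = 64
v_rel×d = (8)·(16) − (0)·(-6) = 128
since m = R²·64 − 128²:  R² = (16384 + -3840) / 64 = 196
R = √196 = 14  ⇒  r_B = 14 − 7 = 7

rB=7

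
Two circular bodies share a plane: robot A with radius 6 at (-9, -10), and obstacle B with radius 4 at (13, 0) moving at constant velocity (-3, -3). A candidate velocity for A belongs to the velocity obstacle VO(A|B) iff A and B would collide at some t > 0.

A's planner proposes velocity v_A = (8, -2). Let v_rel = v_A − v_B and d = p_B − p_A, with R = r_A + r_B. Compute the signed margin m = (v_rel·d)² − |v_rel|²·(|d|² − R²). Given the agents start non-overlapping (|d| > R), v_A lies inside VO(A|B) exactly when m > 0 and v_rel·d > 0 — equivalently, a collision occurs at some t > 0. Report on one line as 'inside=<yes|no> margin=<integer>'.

d = (22, 10),  |d|² = 584;  R = 6+4 = 10,  c = 584−10² = 484
v_rel = (11, 1),  |v_rel|² = 122;  v_rel·d = (11)·(22) + (1)·(10) = 252
122·t² − 504·t + 484 = 0  ⇒  m = 252² − 122·484 = 4456
m = 4456 > 0,  v_rel·d = 252 > 0  ⇒  inside

inside=yes margin=4456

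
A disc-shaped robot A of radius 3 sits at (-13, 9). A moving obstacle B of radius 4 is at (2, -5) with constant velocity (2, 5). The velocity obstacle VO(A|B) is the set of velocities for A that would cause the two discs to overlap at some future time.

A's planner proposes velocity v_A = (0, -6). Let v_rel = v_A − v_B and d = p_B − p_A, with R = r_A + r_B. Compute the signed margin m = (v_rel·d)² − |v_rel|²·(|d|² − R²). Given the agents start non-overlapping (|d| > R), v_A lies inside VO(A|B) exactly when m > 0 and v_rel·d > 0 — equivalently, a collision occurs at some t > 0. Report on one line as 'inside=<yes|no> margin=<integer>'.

d = (15, -14),  |d|² = 421;  R = 3+4 = 7,  c = 421−7² = 372
v_rel = (-2, -11),  |v_rel|² = 125;  v_rel·d = (-2)·(15) + (-11)·(-14) = 124
125·t² − 248·t + 372 = 0  ⇒  m = 124² − 125·372 = -31124
m = -31124 < 0,  v_rel·d = 124 > 0  ⇒  outside

inside=no margin=-31124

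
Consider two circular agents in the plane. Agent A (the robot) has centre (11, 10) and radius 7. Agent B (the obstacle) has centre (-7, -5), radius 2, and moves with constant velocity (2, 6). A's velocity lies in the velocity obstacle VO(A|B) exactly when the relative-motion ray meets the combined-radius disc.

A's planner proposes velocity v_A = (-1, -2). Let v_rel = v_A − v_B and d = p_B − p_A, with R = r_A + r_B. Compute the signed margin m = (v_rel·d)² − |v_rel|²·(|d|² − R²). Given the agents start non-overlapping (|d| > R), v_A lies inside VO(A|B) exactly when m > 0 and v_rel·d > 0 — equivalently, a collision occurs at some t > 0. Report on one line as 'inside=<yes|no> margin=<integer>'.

d = (-18, -15),  |d|² = 549;  R = 7+2 = 9,  c = 549−9² = 468
v_rel = (-3, -8),  |v_rel|² = 73;  v_rel·d = (-3)·(-18) + (-8)·(-15) = 174
73·t² − 348·t + 468 = 0  ⇒  m = 174² − 73·468 = -3888
m = -3888 < 0,  v_rel·d = 174 > 0  ⇒  outside

inside=no margin=-3888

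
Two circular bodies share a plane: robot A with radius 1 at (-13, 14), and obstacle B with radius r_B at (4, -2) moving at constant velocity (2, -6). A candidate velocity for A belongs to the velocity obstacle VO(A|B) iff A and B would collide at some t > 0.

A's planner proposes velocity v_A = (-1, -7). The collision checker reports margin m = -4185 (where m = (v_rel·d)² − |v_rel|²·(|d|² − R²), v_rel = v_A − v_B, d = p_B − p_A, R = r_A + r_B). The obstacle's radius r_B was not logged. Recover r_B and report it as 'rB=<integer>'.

m = -4185
d = (17, -16);  v_rel = (-3, -1),  |v_rel|² = 10
v_rel×d = (-3)·(-16) − (-1)·(17) = 65
since m = R²·10 − 65²:  R² = (4225 + -4185) / 10 = 4
R = √4 = 2  ⇒  r_B = 2 − 1 = 1

rB=1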